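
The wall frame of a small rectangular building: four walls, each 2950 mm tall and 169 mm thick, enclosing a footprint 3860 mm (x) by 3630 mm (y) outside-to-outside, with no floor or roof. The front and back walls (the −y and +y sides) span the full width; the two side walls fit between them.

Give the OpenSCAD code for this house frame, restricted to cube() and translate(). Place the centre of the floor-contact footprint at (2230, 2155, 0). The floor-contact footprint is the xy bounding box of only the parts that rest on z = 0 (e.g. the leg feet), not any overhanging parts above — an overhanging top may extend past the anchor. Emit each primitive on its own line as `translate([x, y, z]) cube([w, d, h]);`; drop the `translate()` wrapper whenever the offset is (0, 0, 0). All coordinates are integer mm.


translate([300, 340, 0]) cube([3860, 169, 2950]);
translate([300, 3801, 0]) cube([3860, 169, 2950]);
translate([300, 509, 0]) cube([169, 3292, 2950]);
translate([3991, 509, 0]) cube([169, 3292, 2950]);


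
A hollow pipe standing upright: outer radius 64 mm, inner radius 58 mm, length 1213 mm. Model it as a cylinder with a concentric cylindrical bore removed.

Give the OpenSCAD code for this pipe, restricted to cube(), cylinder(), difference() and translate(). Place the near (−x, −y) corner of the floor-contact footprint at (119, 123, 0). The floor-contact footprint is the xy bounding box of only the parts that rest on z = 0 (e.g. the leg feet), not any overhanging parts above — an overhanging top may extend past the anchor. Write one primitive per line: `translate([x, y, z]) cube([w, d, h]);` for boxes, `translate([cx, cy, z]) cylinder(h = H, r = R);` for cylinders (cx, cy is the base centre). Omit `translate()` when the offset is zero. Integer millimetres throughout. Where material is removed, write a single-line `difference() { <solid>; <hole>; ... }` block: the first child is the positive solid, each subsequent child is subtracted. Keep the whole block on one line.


difference() { translate([183, 187, 0]) cylinder(h = 1213, r = 64); translate([183, 187, 0]) cylinder(h = 1213, r = 58); }


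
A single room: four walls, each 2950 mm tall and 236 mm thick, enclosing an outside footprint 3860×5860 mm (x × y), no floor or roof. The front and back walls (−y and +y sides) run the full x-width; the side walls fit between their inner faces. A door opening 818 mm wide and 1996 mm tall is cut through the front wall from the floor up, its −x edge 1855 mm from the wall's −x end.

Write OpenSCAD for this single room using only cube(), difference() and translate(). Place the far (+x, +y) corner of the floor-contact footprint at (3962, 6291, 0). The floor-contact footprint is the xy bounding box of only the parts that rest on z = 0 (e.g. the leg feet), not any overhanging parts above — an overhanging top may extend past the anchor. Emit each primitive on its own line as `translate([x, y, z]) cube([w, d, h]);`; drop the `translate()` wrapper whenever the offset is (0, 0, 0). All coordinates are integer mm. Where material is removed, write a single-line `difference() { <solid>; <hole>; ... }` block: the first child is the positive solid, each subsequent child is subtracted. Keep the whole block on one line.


difference() { translate([102, 431, 0]) cube([3860, 236, 2950]); translate([1957, 431, 0]) cube([818, 236, 1996]); }
translate([102, 6055, 0]) cube([3860, 236, 2950]);
translate([102, 667, 0]) cube([236, 5388, 2950]);
translate([3726, 667, 0]) cube([236, 5388, 2950]);


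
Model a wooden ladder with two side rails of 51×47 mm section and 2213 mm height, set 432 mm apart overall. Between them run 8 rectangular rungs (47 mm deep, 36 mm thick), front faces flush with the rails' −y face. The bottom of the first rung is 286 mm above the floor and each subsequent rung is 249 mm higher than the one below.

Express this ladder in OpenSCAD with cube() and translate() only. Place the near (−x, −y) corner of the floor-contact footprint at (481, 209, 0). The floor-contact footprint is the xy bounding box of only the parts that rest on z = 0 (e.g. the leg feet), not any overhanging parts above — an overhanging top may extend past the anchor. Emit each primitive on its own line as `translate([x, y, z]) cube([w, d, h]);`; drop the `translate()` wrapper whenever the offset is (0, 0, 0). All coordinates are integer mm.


translate([481, 209, 0]) cube([51, 47, 2213]);
translate([862, 209, 0]) cube([51, 47, 2213]);
translate([532, 209, 286]) cube([330, 47, 36]);
translate([532, 209, 535]) cube([330, 47, 36]);
translate([532, 209, 784]) cube([330, 47, 36]);
translate([532, 209, 1033]) cube([330, 47, 36]);
translate([532, 209, 1282]) cube([330, 47, 36]);
translate([532, 209, 1531]) cube([330, 47, 36]);
translate([532, 209, 1780]) cube([330, 47, 36]);
translate([532, 209, 2029]) cube([330, 47, 36]);


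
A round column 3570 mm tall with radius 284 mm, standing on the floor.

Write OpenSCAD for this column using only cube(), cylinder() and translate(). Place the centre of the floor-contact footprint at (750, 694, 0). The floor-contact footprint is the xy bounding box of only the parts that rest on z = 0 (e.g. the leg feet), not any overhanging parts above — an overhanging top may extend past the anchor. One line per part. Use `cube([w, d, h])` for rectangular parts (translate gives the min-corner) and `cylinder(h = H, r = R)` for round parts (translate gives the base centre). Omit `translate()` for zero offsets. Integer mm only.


translate([750, 694, 0]) cylinder(h = 3570, r = 284);


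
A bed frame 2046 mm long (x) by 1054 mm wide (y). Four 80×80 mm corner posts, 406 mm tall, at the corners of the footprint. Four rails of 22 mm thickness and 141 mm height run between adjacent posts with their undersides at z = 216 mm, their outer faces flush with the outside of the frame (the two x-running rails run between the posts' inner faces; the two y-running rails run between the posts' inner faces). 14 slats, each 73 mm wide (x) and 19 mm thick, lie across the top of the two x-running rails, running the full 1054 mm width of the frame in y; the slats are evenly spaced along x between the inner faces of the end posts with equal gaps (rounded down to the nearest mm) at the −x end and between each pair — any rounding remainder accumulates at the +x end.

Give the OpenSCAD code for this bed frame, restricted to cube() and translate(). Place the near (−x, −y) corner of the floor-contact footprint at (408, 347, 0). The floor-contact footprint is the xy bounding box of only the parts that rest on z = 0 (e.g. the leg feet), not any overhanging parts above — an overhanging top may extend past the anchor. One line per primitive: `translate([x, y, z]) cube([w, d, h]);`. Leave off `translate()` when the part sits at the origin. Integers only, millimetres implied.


translate([408, 347, 0]) cube([80, 80, 406]);
translate([408, 1321, 0]) cube([80, 80, 406]);
translate([2374, 347, 0]) cube([80, 80, 406]);
translate([2374, 1321, 0]) cube([80, 80, 406]);
translate([488, 347, 216]) cube([1886, 22, 141]);
translate([488, 1379, 216]) cube([1886, 22, 141]);
translate([408, 427, 216]) cube([22, 894, 141]);
translate([2432, 427, 216]) cube([22, 894, 141]);
translate([545, 347, 357]) cube([73, 1054, 19]);
translate([675, 347, 357]) cube([73, 1054, 19]);
translate([805, 347, 357]) cube([73, 1054, 19]);
translate([935, 347, 357]) cube([73, 1054, 19]);
translate([1065, 347, 357]) cube([73, 1054, 19]);
translate([1195, 347, 357]) cube([73, 1054, 19]);
translate([1325, 347, 357]) cube([73, 1054, 19]);
translate([1455, 347, 357]) cube([73, 1054, 19]);
translate([1585, 347, 357]) cube([73, 1054, 19]);
translate([1715, 347, 357]) cube([73, 1054, 19]);
translate([1845, 347, 357]) cube([73, 1054, 19]);
translate([1975, 347, 357]) cube([73, 1054, 19]);
translate([2105, 347, 357]) cube([73, 1054, 19]);
translate([2235, 347, 357]) cube([73, 1054, 19]);


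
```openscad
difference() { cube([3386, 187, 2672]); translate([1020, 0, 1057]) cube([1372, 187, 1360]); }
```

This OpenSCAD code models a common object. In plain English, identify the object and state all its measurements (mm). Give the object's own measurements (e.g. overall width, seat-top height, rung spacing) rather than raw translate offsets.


A wall 3386 mm long (x), 187 mm thick (y), 2672 mm tall, with a rectangular window opening cut through it. The opening is 1372 mm wide and 1360 mm tall; its sill is at z = 1057 mm and its near (−x) edge is 1020 mm from the wall's −x end. The opening passes through the full wall thickness.


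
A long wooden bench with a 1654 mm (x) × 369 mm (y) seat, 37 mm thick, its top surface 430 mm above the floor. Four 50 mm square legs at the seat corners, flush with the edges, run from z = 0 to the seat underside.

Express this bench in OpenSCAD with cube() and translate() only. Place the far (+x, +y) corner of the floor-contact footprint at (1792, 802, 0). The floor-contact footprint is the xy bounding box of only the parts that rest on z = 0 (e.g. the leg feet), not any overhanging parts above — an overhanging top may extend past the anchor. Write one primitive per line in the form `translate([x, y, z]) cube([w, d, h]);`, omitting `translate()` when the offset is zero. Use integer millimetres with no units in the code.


translate([138, 433, 393]) cube([1654, 369, 37]);
translate([138, 433, 0]) cube([50, 50, 393]);
translate([138, 752, 0]) cube([50, 50, 393]);
translate([1742, 433, 0]) cube([50, 50, 393]);
translate([1742, 752, 0]) cube([50, 50, 393]);


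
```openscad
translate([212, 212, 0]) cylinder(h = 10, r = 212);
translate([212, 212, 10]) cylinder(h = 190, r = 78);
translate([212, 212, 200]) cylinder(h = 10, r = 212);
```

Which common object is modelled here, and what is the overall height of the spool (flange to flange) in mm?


A spool. The overall height is 210 mm.

Three coaxial cylinders, large–small–large — a spool. Two 10 mm flanges and a 190 mm core give 10 + 190 + 10 = 210 mm.


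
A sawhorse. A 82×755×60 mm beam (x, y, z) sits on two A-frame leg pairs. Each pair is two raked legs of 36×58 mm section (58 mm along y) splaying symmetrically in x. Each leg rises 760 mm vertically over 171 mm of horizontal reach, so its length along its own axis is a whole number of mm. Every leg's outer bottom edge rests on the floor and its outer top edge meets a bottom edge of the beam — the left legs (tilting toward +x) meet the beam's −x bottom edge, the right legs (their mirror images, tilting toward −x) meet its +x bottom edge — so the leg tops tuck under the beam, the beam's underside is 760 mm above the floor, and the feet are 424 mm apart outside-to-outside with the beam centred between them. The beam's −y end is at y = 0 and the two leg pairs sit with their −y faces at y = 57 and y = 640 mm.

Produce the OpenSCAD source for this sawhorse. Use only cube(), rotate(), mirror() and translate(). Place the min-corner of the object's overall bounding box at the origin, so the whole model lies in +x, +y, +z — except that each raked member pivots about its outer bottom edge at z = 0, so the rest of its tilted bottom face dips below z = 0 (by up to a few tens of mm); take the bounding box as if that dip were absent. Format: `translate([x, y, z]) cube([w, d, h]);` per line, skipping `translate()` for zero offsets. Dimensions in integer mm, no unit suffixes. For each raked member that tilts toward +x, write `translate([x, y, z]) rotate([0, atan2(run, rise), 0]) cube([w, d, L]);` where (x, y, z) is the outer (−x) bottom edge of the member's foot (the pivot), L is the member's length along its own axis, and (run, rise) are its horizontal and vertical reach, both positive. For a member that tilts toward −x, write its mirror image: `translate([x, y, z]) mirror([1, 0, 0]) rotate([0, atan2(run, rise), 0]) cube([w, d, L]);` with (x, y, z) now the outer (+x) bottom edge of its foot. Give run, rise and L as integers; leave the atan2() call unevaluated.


translate([171, 0, 760]) cube([82, 755, 60]);
translate([0, 57, 0]) rotate([0, atan2(171, 760), 0]) cube([36, 58, 779]);
translate([424, 57, 0]) mirror([1, 0, 0]) rotate([0, atan2(171, 760), 0]) cube([36, 58, 779]);
translate([0, 640, 0]) rotate([0, atan2(171, 760), 0]) cube([36, 58, 779]);
translate([424, 640, 0]) mirror([1, 0, 0]) rotate([0, atan2(171, 760), 0]) cube([36, 58, 779]);


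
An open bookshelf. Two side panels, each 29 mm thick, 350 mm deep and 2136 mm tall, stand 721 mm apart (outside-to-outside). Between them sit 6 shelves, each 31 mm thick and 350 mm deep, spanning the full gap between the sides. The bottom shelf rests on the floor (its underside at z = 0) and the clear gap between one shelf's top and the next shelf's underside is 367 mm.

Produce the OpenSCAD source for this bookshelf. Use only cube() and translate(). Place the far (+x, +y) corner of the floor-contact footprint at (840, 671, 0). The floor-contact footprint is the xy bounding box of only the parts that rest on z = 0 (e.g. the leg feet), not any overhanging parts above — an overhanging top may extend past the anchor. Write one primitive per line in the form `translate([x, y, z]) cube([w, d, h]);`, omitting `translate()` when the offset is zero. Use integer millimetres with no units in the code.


translate([119, 321, 0]) cube([29, 350, 2136]);
translate([811, 321, 0]) cube([29, 350, 2136]);
translate([148, 321, 0]) cube([663, 350, 31]);
translate([148, 321, 398]) cube([663, 350, 31]);
translate([148, 321, 796]) cube([663, 350, 31]);
translate([148, 321, 1194]) cube([663, 350, 31]);
translate([148, 321, 1592]) cube([663, 350, 31]);
translate([148, 321, 1990]) cube([663, 350, 31]);


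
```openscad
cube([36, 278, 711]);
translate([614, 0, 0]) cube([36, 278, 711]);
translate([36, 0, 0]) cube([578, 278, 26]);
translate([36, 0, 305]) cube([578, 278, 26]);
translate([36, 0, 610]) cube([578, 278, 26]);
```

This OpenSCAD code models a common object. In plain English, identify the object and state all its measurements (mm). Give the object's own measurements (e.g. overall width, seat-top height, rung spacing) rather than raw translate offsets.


An open bookshelf. Two side panels, each 36 mm thick, 278 mm deep and 711 mm tall, stand 650 mm apart (outside-to-outside). Between them sit 3 shelves, each 26 mm thick and 278 mm deep, spanning the full gap between the sides. The bottom shelf rests on the floor (its underside at z = 0) and the clear gap between one shelf's top and the next shelf's underside is 279 mm.


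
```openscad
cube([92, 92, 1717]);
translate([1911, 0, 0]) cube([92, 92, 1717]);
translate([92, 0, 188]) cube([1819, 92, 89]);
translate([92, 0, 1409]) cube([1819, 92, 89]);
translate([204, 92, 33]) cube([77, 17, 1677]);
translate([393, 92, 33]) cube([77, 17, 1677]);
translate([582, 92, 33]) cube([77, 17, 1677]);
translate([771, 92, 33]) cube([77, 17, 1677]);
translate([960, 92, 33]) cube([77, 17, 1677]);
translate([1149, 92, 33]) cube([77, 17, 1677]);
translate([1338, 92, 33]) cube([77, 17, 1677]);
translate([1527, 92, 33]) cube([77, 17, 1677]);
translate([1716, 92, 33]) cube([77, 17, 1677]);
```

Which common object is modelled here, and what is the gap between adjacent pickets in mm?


A fence section. The picket gap is 112 mm.

Two posts, two rails, 9 pickets — a fence section. Span 1819 mm holds 9 pickets of 77 mm with 10 equal gaps: ⌊(1819 − 9·77) / 10⌋ = 112 mm.


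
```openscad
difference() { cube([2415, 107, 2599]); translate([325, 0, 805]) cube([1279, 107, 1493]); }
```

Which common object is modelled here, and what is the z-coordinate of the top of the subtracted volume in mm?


A wall with a window opening. The window head height is 2298 mm.

A wall with a rectangular opening subtracted — a window. Sill at z = 805, opening 1493 mm tall, so the head is at 805 + 1493 = 2298 mm.


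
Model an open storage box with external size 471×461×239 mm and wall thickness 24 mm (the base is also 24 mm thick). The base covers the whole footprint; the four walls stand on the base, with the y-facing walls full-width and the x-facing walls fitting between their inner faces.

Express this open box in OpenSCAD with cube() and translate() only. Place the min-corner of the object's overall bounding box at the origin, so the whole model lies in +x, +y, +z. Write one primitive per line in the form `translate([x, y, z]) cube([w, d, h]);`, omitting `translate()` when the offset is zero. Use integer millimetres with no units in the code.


cube([471, 461, 24]);
translate([0, 0, 24]) cube([471, 24, 215]);
translate([0, 437, 24]) cube([471, 24, 215]);
translate([0, 24, 24]) cube([24, 413, 215]);
translate([447, 24, 24]) cube([24, 413, 215]);


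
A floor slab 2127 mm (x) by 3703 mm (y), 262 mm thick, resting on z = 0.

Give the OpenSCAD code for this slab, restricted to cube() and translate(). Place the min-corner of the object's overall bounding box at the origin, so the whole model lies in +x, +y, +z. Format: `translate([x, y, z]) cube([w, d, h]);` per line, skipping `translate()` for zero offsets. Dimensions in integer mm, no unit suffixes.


cube([2127, 3703, 262]);


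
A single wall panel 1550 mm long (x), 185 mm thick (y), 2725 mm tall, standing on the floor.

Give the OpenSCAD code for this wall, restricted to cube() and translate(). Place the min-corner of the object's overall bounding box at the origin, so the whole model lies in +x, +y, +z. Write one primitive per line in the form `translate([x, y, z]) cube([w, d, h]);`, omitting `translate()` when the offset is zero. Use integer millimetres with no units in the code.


cube([1550, 185, 2725]);


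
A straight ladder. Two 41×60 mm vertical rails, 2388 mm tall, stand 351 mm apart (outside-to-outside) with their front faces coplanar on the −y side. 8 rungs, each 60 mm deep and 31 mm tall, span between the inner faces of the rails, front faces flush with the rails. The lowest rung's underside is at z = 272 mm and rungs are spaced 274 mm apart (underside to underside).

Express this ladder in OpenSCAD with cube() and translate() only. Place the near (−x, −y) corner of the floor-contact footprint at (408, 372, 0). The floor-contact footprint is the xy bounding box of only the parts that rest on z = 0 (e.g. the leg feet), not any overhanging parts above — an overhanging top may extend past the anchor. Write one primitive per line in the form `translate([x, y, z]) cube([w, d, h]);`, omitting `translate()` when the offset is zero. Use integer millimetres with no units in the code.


translate([408, 372, 0]) cube([41, 60, 2388]);
translate([718, 372, 0]) cube([41, 60, 2388]);
translate([449, 372, 272]) cube([269, 60, 31]);
translate([449, 372, 546]) cube([269, 60, 31]);
translate([449, 372, 820]) cube([269, 60, 31]);
translate([449, 372, 1094]) cube([269, 60, 31]);
translate([449, 372, 1368]) cube([269, 60, 31]);
translate([449, 372, 1642]) cube([269, 60, 31]);
translate([449, 372, 1916]) cube([269, 60, 31]);
translate([449, 372, 2190]) cube([269, 60, 31]);


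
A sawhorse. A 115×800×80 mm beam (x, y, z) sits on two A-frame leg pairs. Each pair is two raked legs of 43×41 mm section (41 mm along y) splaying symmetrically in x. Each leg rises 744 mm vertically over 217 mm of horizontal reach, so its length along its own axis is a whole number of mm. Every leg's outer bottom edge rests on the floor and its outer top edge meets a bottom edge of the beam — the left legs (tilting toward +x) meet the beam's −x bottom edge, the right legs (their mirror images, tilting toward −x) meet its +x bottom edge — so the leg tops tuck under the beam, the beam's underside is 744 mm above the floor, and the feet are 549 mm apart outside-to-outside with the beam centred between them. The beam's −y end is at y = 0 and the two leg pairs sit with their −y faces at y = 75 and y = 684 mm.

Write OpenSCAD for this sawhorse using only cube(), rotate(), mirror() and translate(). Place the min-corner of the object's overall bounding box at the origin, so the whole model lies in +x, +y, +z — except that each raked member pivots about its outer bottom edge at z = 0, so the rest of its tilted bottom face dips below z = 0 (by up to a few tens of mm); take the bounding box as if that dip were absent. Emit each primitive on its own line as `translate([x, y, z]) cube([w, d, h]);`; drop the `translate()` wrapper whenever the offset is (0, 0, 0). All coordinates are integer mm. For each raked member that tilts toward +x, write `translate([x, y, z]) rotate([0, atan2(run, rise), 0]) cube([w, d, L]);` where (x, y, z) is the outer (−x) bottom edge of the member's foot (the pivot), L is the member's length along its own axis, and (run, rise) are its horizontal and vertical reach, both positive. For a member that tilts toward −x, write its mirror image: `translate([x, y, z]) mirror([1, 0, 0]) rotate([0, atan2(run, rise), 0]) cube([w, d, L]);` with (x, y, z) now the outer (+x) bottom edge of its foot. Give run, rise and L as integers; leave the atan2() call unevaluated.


translate([217, 0, 744]) cube([115, 800, 80]);
translate([0, 75, 0]) rotate([0, atan2(217, 744), 0]) cube([43, 41, 775]);
translate([549, 75, 0]) mirror([1, 0, 0]) rotate([0, atan2(217, 744), 0]) cube([43, 41, 775]);
translate([0, 684, 0]) rotate([0, atan2(217, 744), 0]) cube([43, 41, 775]);
translate([549, 684, 0]) mirror([1, 0, 0]) rotate([0, atan2(217, 744), 0]) cube([43, 41, 775]);


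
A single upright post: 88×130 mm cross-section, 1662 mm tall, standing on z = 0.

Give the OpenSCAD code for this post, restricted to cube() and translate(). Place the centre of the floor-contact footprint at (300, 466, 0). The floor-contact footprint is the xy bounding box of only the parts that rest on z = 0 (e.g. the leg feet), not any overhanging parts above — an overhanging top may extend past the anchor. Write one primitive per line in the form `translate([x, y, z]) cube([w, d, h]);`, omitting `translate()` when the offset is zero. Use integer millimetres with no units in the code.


translate([256, 401, 0]) cube([88, 130, 1662]);


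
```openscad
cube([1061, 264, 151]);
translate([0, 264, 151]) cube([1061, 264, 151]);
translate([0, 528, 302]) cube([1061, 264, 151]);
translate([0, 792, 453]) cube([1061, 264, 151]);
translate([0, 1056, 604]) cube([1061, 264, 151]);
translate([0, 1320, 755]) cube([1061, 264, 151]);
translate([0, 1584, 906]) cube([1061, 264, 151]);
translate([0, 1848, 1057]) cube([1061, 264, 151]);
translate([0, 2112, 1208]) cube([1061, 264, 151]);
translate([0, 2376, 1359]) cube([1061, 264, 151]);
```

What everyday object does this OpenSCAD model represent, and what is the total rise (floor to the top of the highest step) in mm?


A staircase. The total rise is 1510 mm.

10 identical blocks, each offset up and back from the previous — a staircase. Each step is 151 mm tall and there are 10 of them, so the total rise is 10 × 151 = 1510 mm.


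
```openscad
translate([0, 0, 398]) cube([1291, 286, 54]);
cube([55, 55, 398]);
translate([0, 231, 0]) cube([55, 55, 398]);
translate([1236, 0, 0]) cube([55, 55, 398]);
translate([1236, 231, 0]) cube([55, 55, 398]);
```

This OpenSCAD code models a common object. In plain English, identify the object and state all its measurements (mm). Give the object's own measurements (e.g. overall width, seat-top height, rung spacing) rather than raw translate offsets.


A bench: a 1291×286 mm seat slab, 54 mm thick, top at z = 452 mm, on four 55×55 mm square legs flush with the seat corners and standing on z = 0.


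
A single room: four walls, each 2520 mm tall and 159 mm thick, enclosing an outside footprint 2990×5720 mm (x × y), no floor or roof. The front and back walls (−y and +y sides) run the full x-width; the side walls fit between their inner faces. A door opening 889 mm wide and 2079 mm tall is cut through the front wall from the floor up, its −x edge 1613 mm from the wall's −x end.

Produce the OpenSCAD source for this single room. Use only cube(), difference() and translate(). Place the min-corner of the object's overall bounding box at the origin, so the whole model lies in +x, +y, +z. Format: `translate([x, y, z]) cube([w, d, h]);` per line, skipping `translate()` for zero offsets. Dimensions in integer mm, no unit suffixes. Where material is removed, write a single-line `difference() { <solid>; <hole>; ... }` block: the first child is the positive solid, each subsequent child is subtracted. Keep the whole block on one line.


difference() { cube([2990, 159, 2520]); translate([1613, 0, 0]) cube([889, 159, 2079]); }
translate([0, 5561, 0]) cube([2990, 159, 2520]);
translate([0, 159, 0]) cube([159, 5402, 2520]);
translate([2831, 159, 0]) cube([159, 5402, 2520]);


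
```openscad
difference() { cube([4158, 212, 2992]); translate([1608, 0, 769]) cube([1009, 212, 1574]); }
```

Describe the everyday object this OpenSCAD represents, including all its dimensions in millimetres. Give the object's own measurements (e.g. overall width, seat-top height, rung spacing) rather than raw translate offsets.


A wall 4158 mm long (x), 212 mm thick (y), 2992 mm tall, with a rectangular window opening cut through it. The opening is 1009 mm wide and 1574 mm tall; its sill is at z = 769 mm and its near (−x) edge is 1608 mm from the wall's −x end. The opening passes through the full wall thickness.


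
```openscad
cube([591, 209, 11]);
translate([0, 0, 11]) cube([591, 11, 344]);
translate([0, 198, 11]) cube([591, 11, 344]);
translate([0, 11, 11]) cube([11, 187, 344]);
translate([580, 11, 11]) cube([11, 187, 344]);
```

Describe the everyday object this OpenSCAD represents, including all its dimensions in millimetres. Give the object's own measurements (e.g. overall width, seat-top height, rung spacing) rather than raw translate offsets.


An open-topped rectangular box: outside dimensions 591×209×355 mm, with a uniform wall and base thickness of 11 mm. The base is a full 591×209 slab on the floor; four walls sit on top of the base. The front and back walls (the −y and +y sides) span the full width; the two side walls fit between them.


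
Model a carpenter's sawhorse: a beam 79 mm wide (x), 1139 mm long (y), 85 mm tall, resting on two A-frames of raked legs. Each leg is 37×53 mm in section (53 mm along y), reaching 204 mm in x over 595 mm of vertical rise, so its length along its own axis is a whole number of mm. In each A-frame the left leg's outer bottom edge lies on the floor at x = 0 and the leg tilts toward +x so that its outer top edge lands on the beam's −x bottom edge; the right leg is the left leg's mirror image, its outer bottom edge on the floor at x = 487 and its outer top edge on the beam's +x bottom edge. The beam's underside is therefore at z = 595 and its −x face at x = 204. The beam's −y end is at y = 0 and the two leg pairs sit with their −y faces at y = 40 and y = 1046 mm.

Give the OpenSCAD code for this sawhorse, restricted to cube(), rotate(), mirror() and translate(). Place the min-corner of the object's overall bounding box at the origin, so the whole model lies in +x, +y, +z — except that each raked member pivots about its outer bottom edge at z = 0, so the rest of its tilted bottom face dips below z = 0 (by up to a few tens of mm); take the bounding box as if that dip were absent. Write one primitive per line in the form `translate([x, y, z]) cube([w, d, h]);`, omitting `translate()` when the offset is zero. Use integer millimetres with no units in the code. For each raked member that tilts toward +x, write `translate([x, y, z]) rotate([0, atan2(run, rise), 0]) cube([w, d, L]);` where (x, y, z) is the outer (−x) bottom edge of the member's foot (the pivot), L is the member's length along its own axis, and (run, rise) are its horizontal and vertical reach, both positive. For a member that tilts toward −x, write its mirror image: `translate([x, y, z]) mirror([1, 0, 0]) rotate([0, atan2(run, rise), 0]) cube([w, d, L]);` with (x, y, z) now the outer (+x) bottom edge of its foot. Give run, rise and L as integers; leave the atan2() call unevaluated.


// leg length = √(204² + 595²) = 629
// right-leg outer foot x = 2·204 + 79 = 487
// beam min-corner = (204, 0, 595)
translate([204, 0, 595]) cube([79, 1139, 85]);
translate([0, 40, 0]) rotate([0, atan2(204, 595), 0]) cube([37, 53, 629]);
translate([487, 40, 0]) mirror([1, 0, 0]) rotate([0, atan2(204, 595), 0]) cube([37, 53, 629]);
translate([0, 1046, 0]) rotate([0, atan2(204, 595), 0]) cube([37, 53, 629]);
translate([487, 1046, 0]) mirror([1, 0, 0]) rotate([0, atan2(204, 595), 0]) cube([37, 53, 629]);


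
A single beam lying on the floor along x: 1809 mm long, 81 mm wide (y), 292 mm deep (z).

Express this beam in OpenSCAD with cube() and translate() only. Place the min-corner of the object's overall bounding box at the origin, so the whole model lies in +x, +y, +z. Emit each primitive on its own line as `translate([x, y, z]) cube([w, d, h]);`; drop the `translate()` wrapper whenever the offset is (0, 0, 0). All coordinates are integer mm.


cube([1809, 81, 292]);


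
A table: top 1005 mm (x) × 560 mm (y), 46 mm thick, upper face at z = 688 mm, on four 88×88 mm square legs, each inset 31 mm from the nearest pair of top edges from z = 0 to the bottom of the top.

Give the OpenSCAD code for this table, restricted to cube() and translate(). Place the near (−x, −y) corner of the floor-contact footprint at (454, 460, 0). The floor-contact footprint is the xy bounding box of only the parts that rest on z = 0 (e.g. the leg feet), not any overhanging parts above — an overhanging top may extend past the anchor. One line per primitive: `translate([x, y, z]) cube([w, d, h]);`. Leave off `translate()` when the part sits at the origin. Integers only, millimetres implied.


translate([423, 429, 642]) cube([1005, 560, 46]);
translate([454, 460, 0]) cube([88, 88, 642]);
translate([1309, 460, 0]) cube([88, 88, 642]);
translate([454, 870, 0]) cube([88, 88, 642]);
translate([1309, 870, 0]) cube([88, 88, 642]);


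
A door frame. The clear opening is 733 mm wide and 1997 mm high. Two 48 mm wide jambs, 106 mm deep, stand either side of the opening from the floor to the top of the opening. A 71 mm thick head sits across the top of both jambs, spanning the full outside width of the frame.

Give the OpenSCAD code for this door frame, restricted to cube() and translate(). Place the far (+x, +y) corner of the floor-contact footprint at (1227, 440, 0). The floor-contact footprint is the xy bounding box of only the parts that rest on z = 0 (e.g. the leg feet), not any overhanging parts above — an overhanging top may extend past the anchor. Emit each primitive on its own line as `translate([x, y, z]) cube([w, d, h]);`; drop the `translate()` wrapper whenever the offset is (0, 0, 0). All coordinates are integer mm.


translate([398, 334, 0]) cube([48, 106, 1997]);
translate([1179, 334, 0]) cube([48, 106, 1997]);
translate([398, 334, 1997]) cube([829, 106, 71]);


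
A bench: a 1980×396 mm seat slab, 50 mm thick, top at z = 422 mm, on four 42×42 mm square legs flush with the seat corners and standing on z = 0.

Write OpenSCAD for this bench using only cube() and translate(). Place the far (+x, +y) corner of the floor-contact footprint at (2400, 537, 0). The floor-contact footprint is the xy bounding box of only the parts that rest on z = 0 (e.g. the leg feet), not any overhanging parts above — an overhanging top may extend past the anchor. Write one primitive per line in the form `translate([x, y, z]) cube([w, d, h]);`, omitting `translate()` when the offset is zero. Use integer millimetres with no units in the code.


translate([420, 141, 372]) cube([1980, 396, 50]);
translate([420, 141, 0]) cube([42, 42, 372]);
translate([420, 495, 0]) cube([42, 42, 372]);
translate([2358, 141, 0]) cube([42, 42, 372]);
translate([2358, 495, 0]) cube([42, 42, 372]);


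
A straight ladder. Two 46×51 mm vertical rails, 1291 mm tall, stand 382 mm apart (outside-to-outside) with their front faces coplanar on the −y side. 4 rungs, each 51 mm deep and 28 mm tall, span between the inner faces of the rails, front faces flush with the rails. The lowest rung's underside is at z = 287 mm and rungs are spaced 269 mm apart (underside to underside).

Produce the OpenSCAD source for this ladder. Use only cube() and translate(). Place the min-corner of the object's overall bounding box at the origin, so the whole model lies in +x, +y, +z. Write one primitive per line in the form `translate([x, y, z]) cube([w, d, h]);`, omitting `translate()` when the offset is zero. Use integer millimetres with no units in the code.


cube([46, 51, 1291]);
translate([336, 0, 0]) cube([46, 51, 1291]);
translate([46, 0, 287]) cube([290, 51, 28]);
translate([46, 0, 556]) cube([290, 51, 28]);
translate([46, 0, 825]) cube([290, 51, 28]);
translate([46, 0, 1094]) cube([290, 51, 28]);


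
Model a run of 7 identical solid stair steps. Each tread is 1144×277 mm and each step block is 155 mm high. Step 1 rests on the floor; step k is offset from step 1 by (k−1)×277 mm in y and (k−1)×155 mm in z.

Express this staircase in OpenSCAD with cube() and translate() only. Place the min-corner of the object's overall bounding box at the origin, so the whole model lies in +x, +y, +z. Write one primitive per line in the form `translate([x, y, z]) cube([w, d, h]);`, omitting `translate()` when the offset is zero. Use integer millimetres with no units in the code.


cube([1144, 277, 155]);
translate([0, 277, 155]) cube([1144, 277, 155]);
translate([0, 554, 310]) cube([1144, 277, 155]);
translate([0, 831, 465]) cube([1144, 277, 155]);
translate([0, 1108, 620]) cube([1144, 277, 155]);
translate([0, 1385, 775]) cube([1144, 277, 155]);
translate([0, 1662, 930]) cube([1144, 277, 155]);


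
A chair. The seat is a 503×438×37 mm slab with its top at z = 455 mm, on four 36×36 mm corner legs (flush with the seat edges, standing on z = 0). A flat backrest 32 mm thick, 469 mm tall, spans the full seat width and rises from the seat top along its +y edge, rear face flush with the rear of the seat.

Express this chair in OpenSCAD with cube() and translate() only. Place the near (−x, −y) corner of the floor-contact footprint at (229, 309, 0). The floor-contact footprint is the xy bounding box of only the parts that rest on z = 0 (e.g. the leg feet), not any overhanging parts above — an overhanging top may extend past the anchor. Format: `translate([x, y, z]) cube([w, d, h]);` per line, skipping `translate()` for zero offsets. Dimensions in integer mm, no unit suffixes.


translate([229, 309, 418]) cube([503, 438, 37]);
translate([229, 309, 0]) cube([36, 36, 418]);
translate([696, 309, 0]) cube([36, 36, 418]);
translate([229, 711, 0]) cube([36, 36, 418]);
translate([696, 711, 0]) cube([36, 36, 418]);
translate([229, 715, 455]) cube([503, 32, 469]);


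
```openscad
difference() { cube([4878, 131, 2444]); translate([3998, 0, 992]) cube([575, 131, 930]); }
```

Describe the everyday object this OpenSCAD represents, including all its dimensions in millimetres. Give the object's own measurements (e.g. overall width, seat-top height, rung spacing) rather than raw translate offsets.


A wall 4878 mm long (x), 131 mm thick (y), 2444 mm tall, with a rectangular window opening cut through it. The opening is 575 mm wide and 930 mm tall; its sill is at z = 992 mm and its near (−x) edge is 3998 mm from the wall's −x end. The opening passes through the full wall thickness.


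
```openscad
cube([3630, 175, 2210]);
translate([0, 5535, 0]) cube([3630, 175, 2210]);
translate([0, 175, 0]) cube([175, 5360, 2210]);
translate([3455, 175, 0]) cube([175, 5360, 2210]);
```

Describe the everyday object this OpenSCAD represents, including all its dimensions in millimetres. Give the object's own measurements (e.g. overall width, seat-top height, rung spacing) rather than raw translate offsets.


The wall frame of a small rectangular building: four walls, each 2210 mm tall and 175 mm thick, enclosing a footprint 3630 mm (x) by 5710 mm (y) outside-to-outside, with no floor or roof. The front and back walls (the −y and +y sides) span the full width; the two side walls fit between them.


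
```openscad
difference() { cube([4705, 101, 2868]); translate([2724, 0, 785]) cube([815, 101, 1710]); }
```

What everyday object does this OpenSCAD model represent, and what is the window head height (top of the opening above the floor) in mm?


A wall with a window opening. The window head height is 2495 mm.

A wall with a rectangular opening subtracted — a window. Sill at z = 785, opening 1710 mm tall, so the head is at 785 + 1710 = 2495 mm.


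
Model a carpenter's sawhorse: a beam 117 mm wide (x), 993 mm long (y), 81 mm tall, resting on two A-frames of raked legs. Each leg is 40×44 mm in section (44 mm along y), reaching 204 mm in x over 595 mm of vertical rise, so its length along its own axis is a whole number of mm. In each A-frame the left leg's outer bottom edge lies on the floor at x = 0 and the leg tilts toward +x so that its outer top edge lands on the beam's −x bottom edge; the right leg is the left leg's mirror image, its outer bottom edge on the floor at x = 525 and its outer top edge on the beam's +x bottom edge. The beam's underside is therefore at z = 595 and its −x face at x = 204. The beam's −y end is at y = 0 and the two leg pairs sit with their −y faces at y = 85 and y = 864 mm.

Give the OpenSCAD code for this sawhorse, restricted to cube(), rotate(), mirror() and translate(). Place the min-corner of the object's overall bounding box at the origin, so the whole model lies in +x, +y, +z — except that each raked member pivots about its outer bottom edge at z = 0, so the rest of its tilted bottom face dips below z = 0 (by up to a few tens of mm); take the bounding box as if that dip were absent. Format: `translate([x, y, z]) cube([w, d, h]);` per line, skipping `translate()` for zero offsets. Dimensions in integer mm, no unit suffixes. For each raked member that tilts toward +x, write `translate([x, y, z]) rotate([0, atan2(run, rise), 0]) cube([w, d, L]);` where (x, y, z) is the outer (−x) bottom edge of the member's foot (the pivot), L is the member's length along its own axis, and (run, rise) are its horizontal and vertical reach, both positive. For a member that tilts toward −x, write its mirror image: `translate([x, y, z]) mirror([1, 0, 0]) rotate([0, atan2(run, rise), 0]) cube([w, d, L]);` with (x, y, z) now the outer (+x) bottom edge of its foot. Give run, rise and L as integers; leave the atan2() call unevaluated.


// leg length = √(204² + 595²) = 629
// right-leg outer foot x = 2·204 + 117 = 525
// beam min-corner = (204, 0, 595)
translate([204, 0, 595]) cube([117, 993, 81]);
translate([0, 85, 0]) rotate([0, atan2(204, 595), 0]) cube([40, 44, 629]);
translate([525, 85, 0]) mirror([1, 0, 0]) rotate([0, atan2(204, 595), 0]) cube([40, 44, 629]);
translate([0, 864, 0]) rotate([0, atan2(204, 595), 0]) cube([40, 44, 629]);
translate([525, 864, 0]) mirror([1, 0, 0]) rotate([0, atan2(204, 595), 0]) cube([40, 44, 629]);


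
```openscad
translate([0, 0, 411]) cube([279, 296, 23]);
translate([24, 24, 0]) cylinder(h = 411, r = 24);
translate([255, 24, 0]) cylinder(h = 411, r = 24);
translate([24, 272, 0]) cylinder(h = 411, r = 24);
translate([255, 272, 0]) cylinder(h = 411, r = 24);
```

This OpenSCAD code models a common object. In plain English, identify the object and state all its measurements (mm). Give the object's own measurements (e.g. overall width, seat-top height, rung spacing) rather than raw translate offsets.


A simple wooden stool: a rectangular seat 279 mm (x) by 296 mm (y), 23 mm thick, top face at z = 434 mm, on four round legs, each 48 mm in diameter. The legs rest on z = 0, each leg's axis is inset half a diameter from the nearest pair of seat edges (so the leg's bounding box is flush with the corner).


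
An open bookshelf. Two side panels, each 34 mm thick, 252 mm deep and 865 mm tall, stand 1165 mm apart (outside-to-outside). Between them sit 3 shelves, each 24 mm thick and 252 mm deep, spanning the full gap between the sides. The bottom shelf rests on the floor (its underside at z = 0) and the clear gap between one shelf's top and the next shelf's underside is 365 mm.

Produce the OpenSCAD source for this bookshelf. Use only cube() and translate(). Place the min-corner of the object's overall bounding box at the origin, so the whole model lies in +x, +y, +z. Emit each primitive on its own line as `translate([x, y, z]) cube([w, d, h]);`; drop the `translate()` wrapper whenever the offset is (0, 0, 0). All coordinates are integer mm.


cube([34, 252, 865]);
translate([1131, 0, 0]) cube([34, 252, 865]);
translate([34, 0, 0]) cube([1097, 252, 24]);
translate([34, 0, 389]) cube([1097, 252, 24]);
translate([34, 0, 778]) cube([1097, 252, 24]);
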